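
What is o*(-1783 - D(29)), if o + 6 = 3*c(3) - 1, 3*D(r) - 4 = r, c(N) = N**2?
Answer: -35880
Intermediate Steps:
D(r) = 4/3 + r/3
o = 20 (o = -6 + (3*3**2 - 1) = -6 + (3*9 - 1) = -6 + (27 - 1) = -6 + 26 = 20)
o*(-1783 - D(29)) = 20*(-1783 - (4/3 + (1/3)*29)) = 20*(-1783 - (4/3 + 29/3)) = 20*(-1783 - 1*11) = 20*(-1783 - 11) = 20*(-1794) = -35880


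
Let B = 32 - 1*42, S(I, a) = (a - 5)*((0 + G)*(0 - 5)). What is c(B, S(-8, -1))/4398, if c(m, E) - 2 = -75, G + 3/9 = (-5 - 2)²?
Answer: -73/4398 ≈ -0.016598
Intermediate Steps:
G = 146/3 (G = -⅓ + (-5 - 2)² = -⅓ + (-7)² = -⅓ + 49 = 146/3 ≈ 48.667)
S(I, a) = 3650/3 - 730*a/3 (S(I, a) = (a - 5)*((0 + 146/3)*(0 - 5)) = (-5 + a)*((146/3)*(-5)) = (-5 + a)*(-730/3) = 3650/3 - 730*a/3)
B = -10 (B = 32 - 42 = -10)
c(m, E) = -73 (c(m, E) = 2 - 75 = -73)
c(B, S(-8, -1))/4398 = -73/4398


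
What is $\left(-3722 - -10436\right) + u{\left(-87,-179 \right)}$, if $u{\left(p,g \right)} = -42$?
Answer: $6672$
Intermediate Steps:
$\left(-3722 - -10436\right) + u{\left(-87,-179 \right)} = \left(-3722 - -10436\right) - 42 = \left(-3722 + 10436\right) - 42 = 6714 - 42 = 6672$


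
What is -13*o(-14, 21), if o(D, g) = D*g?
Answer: 3822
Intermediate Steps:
-13*o(-14, 21) = -(-182)*21 = -13*(-294) = 3822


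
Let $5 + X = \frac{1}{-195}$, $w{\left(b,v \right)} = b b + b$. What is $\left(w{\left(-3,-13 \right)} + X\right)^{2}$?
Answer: $\frac{37636}{38025} \approx 0.98977$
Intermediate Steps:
$w{\left(b,v \right)} = b + b^{2}$ ($w{\left(b,v \right)} = b^{2} + b = b + b^{2}$)
$X = - \frac{976}{195}$ ($X = -5 + \frac{1}{-195} = -5 - \frac{1}{195} = - \frac{976}{195} \approx -5.0051$)
$\left(w{\left(-3,-13 \right)} + X\right)^{2} = \left(- 3 \left(1 - 3\right) - \frac{976}{195}\right)^{2} = \left(\left(-3\right) \left(-2\right) - \frac{976}{195}\right)^{2} = \left(6 - \frac{976}{195}\right)^{2} = \left(\frac{194}{195}\right)^{2} = \frac{37636}{38025}$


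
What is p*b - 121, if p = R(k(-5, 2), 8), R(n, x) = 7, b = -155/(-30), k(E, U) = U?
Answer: -509/6 ≈ -84.833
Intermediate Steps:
b = 31/6 (b = -155*(-1/30) = 31/6 ≈ 5.1667)
p = 7
p*b - 121 = 7*(31/6) - 121 = 217/6 - 121 = -509/6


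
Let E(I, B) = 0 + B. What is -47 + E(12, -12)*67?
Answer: -851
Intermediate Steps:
E(I, B) = B
-47 + E(12, -12)*67 = -47 - 12*67 = -47 - 804 = -851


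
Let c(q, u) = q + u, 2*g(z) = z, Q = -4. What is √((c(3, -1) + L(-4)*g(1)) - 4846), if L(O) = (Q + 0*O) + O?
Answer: 4*I*√303 ≈ 69.628*I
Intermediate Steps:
g(z) = z/2
L(O) = -4 + O (L(O) = (-4 + 0*O) + O = (-4 + 0) + O = -4 + O)
√((c(3, -1) + L(-4)*g(1)) - 4846) = √(((3 - 1) + (-4 - 4)*((½)*1)) - 4846) = √((2 - 8*½) - 4846) = √((2 - 4) - 4846) = √(-2 - 4846) = √(-4848) = 4*I*√303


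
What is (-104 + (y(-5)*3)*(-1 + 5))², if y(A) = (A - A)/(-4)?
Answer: 10816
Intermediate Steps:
y(A) = 0 (y(A) = 0*(-¼) = 0)
(-104 + (y(-5)*3)*(-1 + 5))² = (-104 + (0*3)*(-1 + 5))² = (-104 + 0*4)² = (-104 + 0)² = (-104)² = 10816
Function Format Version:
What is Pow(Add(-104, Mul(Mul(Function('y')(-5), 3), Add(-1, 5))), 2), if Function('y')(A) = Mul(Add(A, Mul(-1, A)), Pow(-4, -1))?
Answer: 10816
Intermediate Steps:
Function('y')(A) = 0 (Function('y')(A) = Mul(0, Rational(-1, 4)) = 0)
Pow(Add(-104, Mul(Mul(Function('y')(-5), 3), Add(-1, 5))), 2) = Pow(Add(-104, Mul(Mul(0, 3), Add(-1, 5))), 2) = Pow(Add(-104, Mul(0, 4)), 2) = Pow(Add(-104, 0), 2) = Pow(-104, 2) = 10816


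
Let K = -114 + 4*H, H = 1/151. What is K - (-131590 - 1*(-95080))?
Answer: 5495800/151 ≈ 36396.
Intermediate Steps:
H = 1/151 ≈ 0.0066225
K = -17210/151 (K = -114 + 4*(1/151) = -114 + 4/151 = -17210/151 ≈ -113.97)
K - (-131590 - 1*(-95080)) = -17210/151 - (-131590 - 1*(-95080)) = -17210/151 - (-131590 + 95080) = -17210/151 - 1*(-36510) = -17210/151 + 36510 = 5495800/151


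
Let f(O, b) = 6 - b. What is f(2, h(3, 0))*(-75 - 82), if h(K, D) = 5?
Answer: -157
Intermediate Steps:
f(2, h(3, 0))*(-75 - 82) = (6 - 1*5)*(-75 - 82) = (6 - 5)*(-157) = 1*(-157) = -157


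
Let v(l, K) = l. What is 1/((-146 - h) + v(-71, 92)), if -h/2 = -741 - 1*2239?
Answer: -1/6177 ≈ -0.00016189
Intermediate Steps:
h = 5960 (h = -2*(-741 - 1*2239) = -2*(-741 - 2239) = -2*(-2980) = 5960)
1/((-146 - h) + v(-71, 92)) = 1/((-146 - 1*5960) - 71) = 1/((-146 - 5960) - 71) = 1/(-6106 - 71) = 1/(-6177) = -1/6177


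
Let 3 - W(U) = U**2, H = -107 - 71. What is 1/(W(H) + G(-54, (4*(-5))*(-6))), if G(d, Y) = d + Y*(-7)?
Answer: -1/32575 ≈ -3.0698e-5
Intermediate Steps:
H = -178
W(U) = 3 - U**2
G(d, Y) = d - 7*Y
1/(W(H) + G(-54, (4*(-5))*(-6))) = 1/((3 - 1*(-178)**2) + (-54 - 7*4*(-5)*(-6))) = 1/((3 - 1*31684) + (-54 - (-140)*(-6))) = 1/((3 - 31684) + (-54 - 7*120)) = 1/(-31681 + (-54 - 840)) = 1/(-31681 - 894) = 1/(-32575) = -1/32575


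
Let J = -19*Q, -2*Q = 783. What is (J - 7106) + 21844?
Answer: 44353/2 ≈ 22177.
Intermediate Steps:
Q = -783/2 (Q = -½*783 = -783/2 ≈ -391.50)
J = 14877/2 (J = -19*(-783/2) = 14877/2 ≈ 7438.5)
(J - 7106) + 21844 = (14877/2 - 7106) + 21844 = 665/2 + 21844 = 44353/2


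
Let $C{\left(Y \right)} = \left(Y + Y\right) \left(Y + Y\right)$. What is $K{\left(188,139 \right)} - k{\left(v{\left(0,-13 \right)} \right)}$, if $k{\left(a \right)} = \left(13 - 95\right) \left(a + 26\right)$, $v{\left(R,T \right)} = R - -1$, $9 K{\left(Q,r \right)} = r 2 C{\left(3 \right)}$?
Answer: $3326$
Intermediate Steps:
$C{\left(Y \right)} = 4 Y^{2}$ ($C{\left(Y \right)} = 2 Y 2 Y = 4 Y^{2}$)
$K{\left(Q,r \right)} = 8 r$ ($K{\left(Q,r \right)} = \frac{r 2 \cdot 4 \cdot 3^{2}}{9} = \frac{2 r 4 \cdot 9}{9} = \frac{2 r 36}{9} = \frac{72 r}{9} = 8 r$)
$v{\left(R,T \right)} = 1 + R$ ($v{\left(R,T \right)} = R + 1 = 1 + R$)
$k{\left(a \right)} = -2132 - 82 a$ ($k{\left(a \right)} = - 82 \left(26 + a\right) = -2132 - 82 a$)
$K{\left(188,139 \right)} - k{\left(v{\left(0,-13 \right)} \right)} = 8 \cdot 139 - \left(-2132 - 82 \left(1 + 0\right)\right) = 1112 - \left(-2132 - 82\right) = 1112 - -2214 = 1112 + 2214 = 3326$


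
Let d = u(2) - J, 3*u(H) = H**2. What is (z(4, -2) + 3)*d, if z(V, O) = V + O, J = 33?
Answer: -475/3 ≈ -158.33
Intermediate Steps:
u(H) = H**2/3
z(V, O) = O + V
d = -95/3 (d = (1/3)*2**2 - 1*33 = (1/3)*4 - 33 = 4/3 - 33 = -95/3 ≈ -31.667)
(z(4, -2) + 3)*d = ((-2 + 4) + 3)*(-95/3) = (2 + 3)*(-95/3) = 5*(-95/3) = -475/3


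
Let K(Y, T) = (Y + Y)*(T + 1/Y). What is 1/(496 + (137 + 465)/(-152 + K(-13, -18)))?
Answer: 159/79165 ≈ 0.0020085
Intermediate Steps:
K(Y, T) = 2*Y*(T + 1/Y) (K(Y, T) = (2*Y)*(T + 1/Y) = 2*Y*(T + 1/Y))
1/(496 + (137 + 465)/(-152 + K(-13, -18))) = 1/(496 + (137 + 465)/(-152 + (2 + 2*(-18)*(-13)))) = 1/(496 + 602/(-152 + (2 + 468))) = 1/(496 + 602/(-152 + 470)) = 1/(496 + 602/318) = 1/(496 + 602*(1/318)) = 1/(496 + 301/159) = 1/(79165/159) = 159/79165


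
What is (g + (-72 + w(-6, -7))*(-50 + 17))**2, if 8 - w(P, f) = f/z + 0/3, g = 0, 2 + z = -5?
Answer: 4601025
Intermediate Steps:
z = -7 (z = -2 - 5 = -7)
w(P, f) = 8 + f/7 (w(P, f) = 8 - (f/(-7) + 0/3) = 8 - (f*(-1/7) + 0*(1/3)) = 8 - (-f/7 + 0) = 8 - (-1)*f/7 = 8 + f/7)
(g + (-72 + w(-6, -7))*(-50 + 17))**2 = (0 + (-72 + (8 + (1/7)*(-7)))*(-50 + 17))**2 = (0 + (-72 + (8 - 1))*(-33))**2 = (0 + (-72 + 7)*(-33))**2 = (0 - 65*(-33))**2 = (0 + 2145)**2 = 2145**2 = 4601025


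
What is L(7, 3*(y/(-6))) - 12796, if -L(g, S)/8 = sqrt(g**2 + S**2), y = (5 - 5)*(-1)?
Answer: -12852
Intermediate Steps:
y = 0 (y = 0*(-1) = 0)
L(g, S) = -8*sqrt(S**2 + g**2) (L(g, S) = -8*sqrt(g**2 + S**2) = -8*sqrt(S**2 + g**2))
L(7, 3*(y/(-6))) - 12796 = -8*sqrt((3*(0/(-6)))**2 + 7**2) - 12796 = -8*sqrt((3*(0*(-1/6)))**2 + 49) - 12796 = -8*sqrt((3*0)**2 + 49) - 12796 = -8*sqrt(0**2 + 49) - 12796 = -8*sqrt(0 + 49) - 12796 = -8*sqrt(49) - 12796 = -8*7 - 12796 = -56 - 12796 = -12852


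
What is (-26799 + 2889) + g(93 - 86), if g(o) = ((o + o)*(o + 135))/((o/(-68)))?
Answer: -43222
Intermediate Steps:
g(o) = -18360 - 136*o (g(o) = ((2*o)*(135 + o))/((o*(-1/68))) = (2*o*(135 + o))/((-o/68)) = (2*o*(135 + o))*(-68/o) = -18360 - 136*o)
(-26799 + 2889) + g(93 - 86) = (-26799 + 2889) + (-18360 - 136*(93 - 86)) = -23910 + (-18360 - 136*7) = -23910 + (-18360 - 952) = -23910 - 19312 = -43222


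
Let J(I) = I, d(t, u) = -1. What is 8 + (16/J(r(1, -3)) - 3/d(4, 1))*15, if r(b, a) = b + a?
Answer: -67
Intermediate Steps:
r(b, a) = a + b
8 + (16/J(r(1, -3)) - 3/d(4, 1))*15 = 8 + (16/(-3 + 1) - 3/(-1))*15 = 8 + (16/(-2) - 3*(-1))*15 = 8 + (16*(-1/2) + 3)*15 = 8 + (-8 + 3)*15 = 8 - 5*15 = 8 - 75 = -67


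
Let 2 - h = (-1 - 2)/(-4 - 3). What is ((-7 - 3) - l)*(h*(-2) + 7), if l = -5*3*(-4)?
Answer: -270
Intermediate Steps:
h = 11/7 (h = 2 - (-1 - 2)/(-4 - 3) = 2 - (-3)/(-7) = 2 - (-3)*(-1)/7 = 2 - 1*3/7 = 2 - 3/7 = 11/7 ≈ 1.5714)
l = 60 (l = -15*(-4) = 60)
((-7 - 3) - l)*(h*(-2) + 7) = ((-7 - 3) - 1*60)*((11/7)*(-2) + 7) = (-10 - 60)*(-22/7 + 7) = -70*27/7 = -270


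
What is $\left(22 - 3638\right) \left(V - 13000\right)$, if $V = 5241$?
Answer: $28056544$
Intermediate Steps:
$\left(22 - 3638\right) \left(V - 13000\right) = \left(22 - 3638\right) \left(5241 - 13000\right) = \left(-3616\right) \left(-7759\right) = 28056544$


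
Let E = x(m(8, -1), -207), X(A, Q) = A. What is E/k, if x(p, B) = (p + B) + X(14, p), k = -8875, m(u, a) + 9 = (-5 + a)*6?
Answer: 238/8875 ≈ 0.026817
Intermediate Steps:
m(u, a) = -39 + 6*a (m(u, a) = -9 + (-5 + a)*6 = -9 + (-30 + 6*a) = -39 + 6*a)
x(p, B) = 14 + B + p (x(p, B) = (p + B) + 14 = (B + p) + 14 = 14 + B + p)
E = -238 (E = 14 - 207 + (-39 + 6*(-1)) = 14 - 207 + (-39 - 6) = 14 - 207 - 45 = -238)
E/k = -238/(-8875) = -238*(-1/8875) = 238/8875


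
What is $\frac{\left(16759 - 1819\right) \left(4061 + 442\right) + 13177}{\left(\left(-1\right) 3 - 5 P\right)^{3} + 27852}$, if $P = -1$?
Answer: $\frac{9612571}{3980} \approx 2415.2$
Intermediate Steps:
$\frac{\left(16759 - 1819\right) \left(4061 + 442\right) + 13177}{\left(\left(-1\right) 3 - 5 P\right)^{3} + 27852} = \frac{\left(16759 - 1819\right) \left(4061 + 442\right) + 13177}{\left(\left(-1\right) 3 - -5\right)^{3} + 27852} = \frac{14940 \cdot 4503 + 13177}{\left(-3 + 5\right)^{3} + 27852} = \frac{67274820 + 13177}{2^{3} + 27852} = \frac{67287997}{8 + 27852} = \frac{67287997}{27860} = 67287997 \cdot \frac{1}{27860} = \frac{9612571}{3980}$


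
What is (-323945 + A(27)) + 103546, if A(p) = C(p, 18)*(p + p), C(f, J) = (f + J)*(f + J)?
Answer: -111049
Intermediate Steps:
C(f, J) = (J + f)**2 (C(f, J) = (J + f)*(J + f) = (J + f)**2)
A(p) = 2*p*(18 + p)**2 (A(p) = (18 + p)**2*(p + p) = (18 + p)**2*(2*p) = 2*p*(18 + p)**2)
(-323945 + A(27)) + 103546 = (-323945 + 2*27*(18 + 27)**2) + 103546 = (-323945 + 2*27*45**2) + 103546 = (-323945 + 2*27*2025) + 103546 = (-323945 + 109350) + 103546 = -214595 + 103546 = -111049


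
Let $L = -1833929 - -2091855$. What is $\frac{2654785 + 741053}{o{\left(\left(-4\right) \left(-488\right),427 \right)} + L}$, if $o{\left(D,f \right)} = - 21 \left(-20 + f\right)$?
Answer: $\frac{3395838}{249379} \approx 13.617$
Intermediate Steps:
$o{\left(D,f \right)} = 420 - 21 f$
$L = 257926$ ($L = -1833929 + 2091855 = 257926$)
$\frac{2654785 + 741053}{o{\left(\left(-4\right) \left(-488\right),427 \right)} + L} = \frac{2654785 + 741053}{\left(420 - 8967\right) + 257926} = \frac{3395838}{\left(420 - 8967\right) + 257926} = \frac{3395838}{-8547 + 257926} = \frac{3395838}{249379}$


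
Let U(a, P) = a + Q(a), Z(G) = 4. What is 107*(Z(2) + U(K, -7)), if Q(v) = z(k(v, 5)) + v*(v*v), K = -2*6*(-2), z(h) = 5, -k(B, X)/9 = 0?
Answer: 1482699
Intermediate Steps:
k(B, X) = 0 (k(B, X) = -9*0 = 0)
K = 24 (K = -12*(-2) = 24)
Q(v) = 5 + v³ (Q(v) = 5 + v*(v*v) = 5 + v*v² = 5 + v³)
U(a, P) = 5 + a + a³ (U(a, P) = a + (5 + a³) = 5 + a + a³)
107*(Z(2) + U(K, -7)) = 107*(4 + (5 + 24 + 24³)) = 107*(4 + (5 + 24 + 13824)) = 107*(4 + 13853) = 107*13857 = 1482699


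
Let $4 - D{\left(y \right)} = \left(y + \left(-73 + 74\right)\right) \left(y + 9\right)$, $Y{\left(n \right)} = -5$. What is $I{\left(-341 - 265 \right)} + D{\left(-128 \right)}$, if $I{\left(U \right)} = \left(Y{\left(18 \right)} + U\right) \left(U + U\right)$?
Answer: $725423$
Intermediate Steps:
$I{\left(U \right)} = 2 U \left(-5 + U\right)$ ($I{\left(U \right)} = \left(-5 + U\right) \left(U + U\right) = \left(-5 + U\right) 2 U = 2 U \left(-5 + U\right)$)
$D{\left(y \right)} = 4 - \left(1 + y\right) \left(9 + y\right)$ ($D{\left(y \right)} = 4 - \left(y + \left(-73 + 74\right)\right) \left(y + 9\right) = 4 - \left(y + 1\right) \left(9 + y\right) = 4 - \left(1 + y\right) \left(9 + y\right)$)
$I{\left(-341 - 265 \right)} + D{\left(-128 \right)} = 2 \left(-341 - 265\right) \left(-5 - 606\right) - 15109 = 2 \left(-606\right) \left(-5 - 606\right) - 15109 = 2 \left(-606\right) \left(-611\right) - 15109 = 740532 - 15109 = 725423$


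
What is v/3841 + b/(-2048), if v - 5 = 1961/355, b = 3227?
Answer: -4392540657/2792560640 ≈ -1.5729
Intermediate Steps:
v = 3736/355 (v = 5 + 1961/355 = 3736/355 ≈ 10.524)
v/3841 + b/(-2048) = (3736/355)/3841 + 3227/(-2048) = (3736/355)*(1/3841) + 3227*(-1/2048) = 3736/1363555 - 3227/2048 = -4392540657/2792560640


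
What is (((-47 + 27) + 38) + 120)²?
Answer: 19044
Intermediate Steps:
(((-47 + 27) + 38) + 120)² = ((-20 + 38) + 120)² = (18 + 120)² = 138² = 19044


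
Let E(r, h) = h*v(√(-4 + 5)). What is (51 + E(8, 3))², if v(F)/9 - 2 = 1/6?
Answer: 47961/4 ≈ 11990.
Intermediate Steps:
v(F) = 39/2 (v(F) = 18 + 9*(1/6) = 18 + 9*(1*(⅙)) = 18 + 9*(⅙) = 18 + 3/2 = 39/2)
E(r, h) = 39*h/2 (E(r, h) = h*(39/2) = 39*h/2)
(51 + E(8, 3))² = (51 + (39/2)*3)² = (51 + 117/2)² = (219/2)² = 47961/4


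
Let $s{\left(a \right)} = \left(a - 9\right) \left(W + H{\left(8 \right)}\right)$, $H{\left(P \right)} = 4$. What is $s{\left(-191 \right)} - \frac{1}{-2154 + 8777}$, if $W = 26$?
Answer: $- \frac{39738001}{6623} \approx -6000.0$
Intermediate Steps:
$s{\left(a \right)} = -270 + 30 a$ ($s{\left(a \right)} = \left(a - 9\right) \left(26 + 4\right) = \left(-9 + a\right) 30 = -270 + 30 a$)
$s{\left(-191 \right)} - \frac{1}{-2154 + 8777} = \left(-270 + 30 \left(-191\right)\right) - \frac{1}{-2154 + 8777} = \left(-270 - 5730\right) - \frac{1}{6623} = -6000 - \frac{1}{6623} = - \frac{39738001}{6623}$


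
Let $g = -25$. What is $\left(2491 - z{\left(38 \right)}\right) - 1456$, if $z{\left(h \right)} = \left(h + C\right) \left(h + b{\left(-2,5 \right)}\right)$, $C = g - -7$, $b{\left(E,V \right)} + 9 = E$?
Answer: $495$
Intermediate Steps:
$b{\left(E,V \right)} = -9 + E$
$C = -18$ ($C = -25 - -7 = -25 + 7 = -18$)
$z{\left(h \right)} = \left(-18 + h\right) \left(-11 + h\right)$ ($z{\left(h \right)} = \left(h - 18\right) \left(h - 11\right) = \left(-18 + h\right) \left(h - 11\right) = \left(-18 + h\right) \left(-11 + h\right)$)
$\left(2491 - z{\left(38 \right)}\right) - 1456 = \left(2491 - \left(198 + 38^{2} - 1102\right)\right) - 1456 = \left(2491 - \left(198 + 1444 - 1102\right)\right) - 1456 = \left(2491 - 540\right) - 1456 = 1951 - 1456 = 495$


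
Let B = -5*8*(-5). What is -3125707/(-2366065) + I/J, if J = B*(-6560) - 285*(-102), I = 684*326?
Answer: 5357644067/4669993493 ≈ 1.1472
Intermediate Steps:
B = 200 (B = -40*(-5) = 200)
I = 222984
J = -1282930 (J = 200*(-6560) - 285*(-102) = -1312000 + 29070 = -1282930)
-3125707/(-2366065) + I/J = -3125707/(-2366065) + 222984/(-1282930) = -3125707*(-1/2366065) + 222984*(-1/1282930) = 240439/182005 - 111492/641465 = 5357644067/4669993493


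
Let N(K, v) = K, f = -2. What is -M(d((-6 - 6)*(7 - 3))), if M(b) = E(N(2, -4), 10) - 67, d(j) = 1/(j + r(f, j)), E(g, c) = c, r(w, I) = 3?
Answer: 57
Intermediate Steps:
d(j) = 1/(3 + j) (d(j) = 1/(j + 3) = 1/(3 + j))
M(b) = -57 (M(b) = 10 - 67 = -57)
-M(d((-6 - 6)*(7 - 3))) = -1*(-57) = 57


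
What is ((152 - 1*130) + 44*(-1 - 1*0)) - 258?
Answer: -280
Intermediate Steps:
((152 - 1*130) + 44*(-1 - 1*0)) - 258 = ((152 - 130) + 44*(-1 + 0)) - 258 = (22 + 44*(-1)) - 258 = (22 - 44) - 258 = -22 - 258 = -280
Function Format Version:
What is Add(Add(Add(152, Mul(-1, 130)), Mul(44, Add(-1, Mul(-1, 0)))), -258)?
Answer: -280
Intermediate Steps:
Add(Add(Add(152, Mul(-1, 130)), Mul(44, Add(-1, Mul(-1, 0)))), -258) = Add(Add(Add(152, -130), Mul(44, Add(-1, 0))), -258) = Add(Add(22, Mul(44, -1)), -258) = Add(Add(22, -44), -258) = Add(-22, -258) = -280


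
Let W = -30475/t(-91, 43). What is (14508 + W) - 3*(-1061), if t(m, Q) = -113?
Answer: 2029558/113 ≈ 17961.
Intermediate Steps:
W = 30475/113 (W = -30475/(-113) = -30475*(-1/113) = 30475/113 ≈ 269.69)
(14508 + W) - 3*(-1061) = (14508 + 30475/113) - 3*(-1061) = 1669879/113 + 3183 = 2029558/113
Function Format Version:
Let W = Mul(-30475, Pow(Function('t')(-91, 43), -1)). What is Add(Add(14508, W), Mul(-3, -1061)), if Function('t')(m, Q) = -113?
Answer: Rational(2029558, 113) ≈ 17961.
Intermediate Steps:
W = Rational(30475, 113) (W = Mul(-30475, Pow(-113, -1)) = Mul(-30475, Rational(-1, 113)) = Rational(30475, 113) ≈ 269.69)
Add(Add(14508, W), Mul(-3, -1061)) = Add(Add(14508, Rational(30475, 113)), Mul(-3, -1061)) = Add(Rational(1669879, 113), 3183) = Rational(2029558, 113)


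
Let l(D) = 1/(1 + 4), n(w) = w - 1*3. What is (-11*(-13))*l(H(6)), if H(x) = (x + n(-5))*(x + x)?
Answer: 143/5 ≈ 28.600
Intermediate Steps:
n(w) = -3 + w (n(w) = w - 3 = -3 + w)
H(x) = 2*x*(-8 + x) (H(x) = (x + (-3 - 5))*(x + x) = (x - 8)*(2*x) = (-8 + x)*(2*x) = 2*x*(-8 + x))
l(D) = ⅕ (l(D) = 1/5 = ⅕)
(-11*(-13))*l(H(6)) = -11*(-13)*(⅕) = 143*(⅕) = 143/5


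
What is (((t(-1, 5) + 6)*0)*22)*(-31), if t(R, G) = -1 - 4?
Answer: 0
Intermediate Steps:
t(R, G) = -5
(((t(-1, 5) + 6)*0)*22)*(-31) = (((-5 + 6)*0)*22)*(-31) = ((1*0)*22)*(-31) = (0*22)*(-31) = 0*(-31) = 0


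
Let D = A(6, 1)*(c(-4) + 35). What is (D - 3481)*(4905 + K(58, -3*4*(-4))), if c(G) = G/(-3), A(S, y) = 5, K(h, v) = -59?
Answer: -47965708/3 ≈ -1.5989e+7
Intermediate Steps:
c(G) = -G/3 (c(G) = G*(-⅓) = -G/3)
D = 545/3 (D = 5*(-⅓*(-4) + 35) = 5*(4/3 + 35) = 5*(109/3) = 545/3 ≈ 181.67)
(D - 3481)*(4905 + K(58, -3*4*(-4))) = (545/3 - 3481)*(4905 - 59) = -9898/3*4846 = -47965708/3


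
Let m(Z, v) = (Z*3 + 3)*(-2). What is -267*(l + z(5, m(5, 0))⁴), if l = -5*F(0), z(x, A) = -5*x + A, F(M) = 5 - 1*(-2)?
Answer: -3696830202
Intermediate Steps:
F(M) = 7 (F(M) = 5 + 2 = 7)
m(Z, v) = -6 - 6*Z (m(Z, v) = (3*Z + 3)*(-2) = (3 + 3*Z)*(-2) = -6 - 6*Z)
z(x, A) = A - 5*x
l = -35 (l = -5*7 = -35)
-267*(l + z(5, m(5, 0))⁴) = -267*(-35 + ((-6 - 6*5) - 5*5)⁴) = -267*(-35 + ((-6 - 30) - 25)⁴) = -267*(-35 + (-36 - 25)⁴) = -267*(-35 + (-61)⁴) = -267*(-35 + 13845841) = -267*13845806 = -3696830202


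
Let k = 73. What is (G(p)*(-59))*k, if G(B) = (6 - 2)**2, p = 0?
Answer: -68912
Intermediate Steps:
G(B) = 16 (G(B) = 4**2 = 16)
(G(p)*(-59))*k = (16*(-59))*73 = -944*73 = -68912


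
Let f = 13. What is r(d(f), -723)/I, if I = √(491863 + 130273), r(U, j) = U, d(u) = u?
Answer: 13*√155534/311068 ≈ 0.016482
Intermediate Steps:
I = 2*√155534 (I = √622136 = 2*√155534 ≈ 788.76)
r(d(f), -723)/I = 13/((2*√155534)) = 13*(√155534/311068) = 13*√155534/311068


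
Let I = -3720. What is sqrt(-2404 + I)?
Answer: 2*I*sqrt(1531) ≈ 78.256*I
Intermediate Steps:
sqrt(-2404 + I) = sqrt(-2404 - 3720) = sqrt(-6124) = 2*I*sqrt(1531)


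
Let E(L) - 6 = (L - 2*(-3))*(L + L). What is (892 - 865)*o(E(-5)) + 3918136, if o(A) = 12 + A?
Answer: 3918352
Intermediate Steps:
E(L) = 6 + 2*L*(6 + L) (E(L) = 6 + (L - 2*(-3))*(L + L) = 6 + (L + 6)*(2*L) = 6 + (6 + L)*(2*L) = 6 + 2*L*(6 + L))
(892 - 865)*o(E(-5)) + 3918136 = (892 - 865)*(12 + (6 + 2*(-5)² + 12*(-5))) + 3918136 = 27*(12 + (6 + 2*25 - 60)) + 3918136 = 27*(12 + (6 + 50 - 60)) + 3918136 = 27*(12 - 4) + 3918136 = 27*8 + 3918136 = 216 + 3918136 = 3918352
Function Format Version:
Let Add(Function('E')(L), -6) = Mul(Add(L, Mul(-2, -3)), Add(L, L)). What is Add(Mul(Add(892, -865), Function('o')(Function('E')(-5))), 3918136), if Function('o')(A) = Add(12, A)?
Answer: 3918352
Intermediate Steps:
Function('E')(L) = Add(6, Mul(2, L, Add(6, L))) (Function('E')(L) = Add(6, Mul(Add(L, Mul(-2, -3)), Add(L, L))) = Add(6, Mul(Add(L, 6), Mul(2, L))) = Add(6, Mul(Add(6, L), Mul(2, L))) = Add(6, Mul(2, L, Add(6, L))))
Add(Mul(Add(892, -865), Function('o')(Function('E')(-5))), 3918136) = Add(Mul(Add(892, -865), Add(12, Add(6, Mul(2, Pow(-5, 2)), Mul(12, -5)))), 3918136) = Add(Mul(27, Add(12, Add(6, Mul(2, 25), -60))), 3918136) = Add(Mul(27, Add(12, Add(6, 50, -60))), 3918136) = Add(Mul(27, Add(12, -4)), 3918136) = Add(Mul(27, 8), 3918136) = Add(216, 3918136) = 3918352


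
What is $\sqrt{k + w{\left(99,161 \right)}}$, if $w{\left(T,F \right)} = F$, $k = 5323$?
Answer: $2 \sqrt{1371} \approx 74.054$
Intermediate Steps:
$\sqrt{k + w{\left(99,161 \right)}} = \sqrt{5323 + 161} = \sqrt{5484} = 2 \sqrt{1371}$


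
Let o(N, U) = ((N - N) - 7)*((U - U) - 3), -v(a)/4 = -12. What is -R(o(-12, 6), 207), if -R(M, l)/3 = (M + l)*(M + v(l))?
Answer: 47196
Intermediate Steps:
v(a) = 48 (v(a) = -4*(-12) = 48)
o(N, U) = 21 (o(N, U) = (0 - 7)*(0 - 3) = -7*(-3) = 21)
R(M, l) = -3*(48 + M)*(M + l) (R(M, l) = -3*(M + l)*(M + 48) = -3*(M + l)*(48 + M) = -3*(48 + M)*(M + l))
-R(o(-12, 6), 207) = -(-144*21 - 144*207 - 3*21² - 3*21*207) = -(-3024 - 29808 - 3*441 - 13041) = -(-3024 - 29808 - 1323 - 13041) = -1*(-47196) = 47196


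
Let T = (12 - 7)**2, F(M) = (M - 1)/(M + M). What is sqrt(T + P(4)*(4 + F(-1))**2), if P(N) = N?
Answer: 5*sqrt(5) ≈ 11.180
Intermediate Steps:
F(M) = (-1 + M)/(2*M) (F(M) = (-1 + M)/((2*M)) = (-1 + M)*(1/(2*M)) = (-1 + M)/(2*M))
T = 25 (T = 5**2 = 25)
sqrt(T + P(4)*(4 + F(-1))**2) = sqrt(25 + 4*(4 + (1/2)*(-1 - 1)/(-1))**2) = sqrt(25 + 4*(4 + (1/2)*(-1)*(-2))**2) = sqrt(25 + 4*(4 + 1)**2) = sqrt(25 + 4*5**2) = sqrt(25 + 4*25) = sqrt(25 + 100) = sqrt(125) = 5*sqrt(5)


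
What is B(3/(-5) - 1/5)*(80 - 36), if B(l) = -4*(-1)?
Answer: 176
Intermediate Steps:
B(l) = 4
B(3/(-5) - 1/5)*(80 - 36) = 4*(80 - 36) = 4*44 = 176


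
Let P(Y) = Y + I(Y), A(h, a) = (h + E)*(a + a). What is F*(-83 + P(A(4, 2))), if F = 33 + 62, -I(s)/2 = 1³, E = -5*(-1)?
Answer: -4655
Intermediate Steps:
E = 5
I(s) = -2 (I(s) = -2*1³ = -2*1 = -2)
F = 95
A(h, a) = 2*a*(5 + h) (A(h, a) = (h + 5)*(a + a) = (5 + h)*(2*a) = 2*a*(5 + h))
P(Y) = -2 + Y (P(Y) = Y - 2 = -2 + Y)
F*(-83 + P(A(4, 2))) = 95*(-83 + (-2 + 2*2*(5 + 4))) = 95*(-83 + (-2 + 2*2*9)) = 95*(-83 + (-2 + 36)) = 95*(-83 + 34) = 95*(-49) = -4655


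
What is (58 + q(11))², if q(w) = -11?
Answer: 2209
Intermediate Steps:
(58 + q(11))² = (58 - 11)² = 47² = 2209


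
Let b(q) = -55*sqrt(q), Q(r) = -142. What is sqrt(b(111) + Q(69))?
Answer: sqrt(-142 - 55*sqrt(111)) ≈ 26.86*I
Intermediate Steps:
sqrt(b(111) + Q(69)) = sqrt(-55*sqrt(111) - 142) = sqrt(-142 - 55*sqrt(111))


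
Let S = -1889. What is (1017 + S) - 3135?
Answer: -4007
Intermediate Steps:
(1017 + S) - 3135 = (1017 - 1889) - 3135 = -872 - 3135 = -4007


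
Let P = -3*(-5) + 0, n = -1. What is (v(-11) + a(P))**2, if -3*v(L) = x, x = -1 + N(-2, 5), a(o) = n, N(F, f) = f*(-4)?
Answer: 36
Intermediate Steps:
P = 15 (P = 15 + 0 = 15)
N(F, f) = -4*f
a(o) = -1
x = -21 (x = -1 - 4*5 = -1 - 20 = -21)
v(L) = 7 (v(L) = -1/3*(-21) = 7)
(v(-11) + a(P))**2 = (7 - 1)**2 = 6**2 = 36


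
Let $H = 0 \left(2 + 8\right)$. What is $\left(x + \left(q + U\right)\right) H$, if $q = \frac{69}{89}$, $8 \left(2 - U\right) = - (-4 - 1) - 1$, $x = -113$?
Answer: $0$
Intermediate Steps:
$H = 0$ ($H = 0 \cdot 10 = 0$)
$U = \frac{3}{2}$ ($U = 2 - \frac{- (-4 - 1) - 1}{8} = 2 - \frac{\left(-1\right) \left(-5\right) - 1}{8} = 2 - \frac{5 - 1}{8} = 2 - \frac{1}{2} = \frac{3}{2} \approx 1.5$)
$q = \frac{69}{89}$ ($q = 69 \cdot \frac{1}{89} = \frac{69}{89} \approx 0.77528$)
$\left(x + \left(q + U\right)\right) H = \left(-113 + \left(\frac{69}{89} + \frac{3}{2}\right)\right) 0 = \left(-113 + \frac{405}{178}\right) 0 = \left(- \frac{19709}{178}\right) 0 = 0$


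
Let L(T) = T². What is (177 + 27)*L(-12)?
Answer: 29376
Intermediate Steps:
(177 + 27)*L(-12) = (177 + 27)*(-12)² = 204*144 = 29376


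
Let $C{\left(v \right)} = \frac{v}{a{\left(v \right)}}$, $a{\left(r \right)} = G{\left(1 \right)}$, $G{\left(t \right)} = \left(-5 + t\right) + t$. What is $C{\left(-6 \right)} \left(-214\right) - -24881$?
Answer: $24453$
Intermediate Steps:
$G{\left(t \right)} = -5 + 2 t$
$a{\left(r \right)} = -3$ ($a{\left(r \right)} = -5 + 2 \cdot 1 = -5 + 2 = -3$)
$C{\left(v \right)} = - \frac{v}{3}$ ($C{\left(v \right)} = \frac{v}{-3} = v \left(- \frac{1}{3}\right) = - \frac{v}{3}$)
$C{\left(-6 \right)} \left(-214\right) - -24881 = \left(- \frac{1}{3}\right) \left(-6\right) \left(-214\right) - -24881 = 2 \left(-214\right) + 24881 = -428 + 24881 = 24453$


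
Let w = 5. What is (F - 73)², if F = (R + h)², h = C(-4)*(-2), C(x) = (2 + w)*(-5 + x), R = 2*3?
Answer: 301057201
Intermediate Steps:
R = 6
C(x) = -35 + 7*x (C(x) = (2 + 5)*(-5 + x) = 7*(-5 + x) = -35 + 7*x)
h = 126 (h = (-35 + 7*(-4))*(-2) = (-35 - 28)*(-2) = -63*(-2) = 126)
F = 17424 (F = (6 + 126)² = 132² = 17424)
(F - 73)² = (17424 - 73)² = 17351² = 301057201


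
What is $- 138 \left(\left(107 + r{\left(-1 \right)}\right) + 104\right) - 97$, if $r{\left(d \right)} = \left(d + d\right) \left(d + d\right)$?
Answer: $-29767$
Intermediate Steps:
$r{\left(d \right)} = 4 d^{2}$ ($r{\left(d \right)} = 2 d 2 d = 4 d^{2}$)
$- 138 \left(\left(107 + r{\left(-1 \right)}\right) + 104\right) - 97 = - 138 \left(\left(107 + 4 \left(-1\right)^{2}\right) + 104\right) - 97 = - 138 \left(\left(107 + 4 \cdot 1\right) + 104\right) - 97 = - 138 \left(\left(107 + 4\right) + 104\right) - 97 = - 138 \left(111 + 104\right) - 97 = \left(-138\right) 215 - 97 = -29670 - 97 = -29767$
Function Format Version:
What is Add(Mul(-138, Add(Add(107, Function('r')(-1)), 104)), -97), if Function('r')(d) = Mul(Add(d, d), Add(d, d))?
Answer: -29767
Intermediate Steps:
Function('r')(d) = Mul(4, Pow(d, 2)) (Function('r')(d) = Mul(Mul(2, d), Mul(2, d)) = Mul(4, Pow(d, 2)))
Add(Mul(-138, Add(Add(107, Function('r')(-1)), 104)), -97) = Add(Mul(-138, Add(Add(107, Mul(4, Pow(-1, 2))), 104)), -97) = Add(Mul(-138, Add(Add(107, Mul(4, 1)), 104)), -97) = Add(Mul(-138, Add(Add(107, 4), 104)), -97) = Add(Mul(-138, Add(111, 104)), -97) = Add(Mul(-138, 215), -97) = Add(-29670, -97) = -29767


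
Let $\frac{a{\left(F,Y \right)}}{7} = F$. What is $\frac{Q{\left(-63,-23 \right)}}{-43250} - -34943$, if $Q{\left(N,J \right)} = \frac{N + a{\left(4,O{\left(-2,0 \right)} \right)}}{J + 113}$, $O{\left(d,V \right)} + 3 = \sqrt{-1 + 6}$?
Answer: $\frac{27203125507}{778500} \approx 34943.0$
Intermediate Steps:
$O{\left(d,V \right)} = -3 + \sqrt{5}$ ($O{\left(d,V \right)} = -3 + \sqrt{-1 + 6} = -3 + \sqrt{5}$)
$a{\left(F,Y \right)} = 7 F$
$Q{\left(N,J \right)} = \frac{28 + N}{113 + J}$ ($Q{\left(N,J \right)} = \frac{N + 7 \cdot 4}{J + 113} = \frac{N + 28}{113 + J} = \frac{28 + N}{113 + J}$)
$\frac{Q{\left(-63,-23 \right)}}{-43250} - -34943 = \frac{\frac{1}{113 - 23} \left(28 - 63\right)}{-43250} - -34943 = \frac{1}{90} \left(-35\right) \left(- \frac{1}{43250}\right) + 34943 = \left(- \frac{7}{18}\right) \left(- \frac{1}{43250}\right) + 34943 = \frac{7}{778500} + 34943 = \frac{27203125507}{778500}$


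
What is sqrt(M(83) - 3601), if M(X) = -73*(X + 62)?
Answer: I*sqrt(14186) ≈ 119.1*I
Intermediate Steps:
M(X) = -4526 - 73*X (M(X) = -73*(62 + X) = -4526 - 73*X)
sqrt(M(83) - 3601) = sqrt((-4526 - 73*83) - 3601) = sqrt((-4526 - 6059) - 3601) = sqrt(-10585 - 3601) = sqrt(-14186) = I*sqrt(14186)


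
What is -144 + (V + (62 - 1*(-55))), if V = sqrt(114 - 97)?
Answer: -27 + sqrt(17) ≈ -22.877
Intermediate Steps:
V = sqrt(17) ≈ 4.1231
-144 + (V + (62 - 1*(-55))) = -144 + (sqrt(17) + (62 - 1*(-55))) = -144 + (sqrt(17) + (62 + 55)) = -144 + (sqrt(17) + 117) = -144 + (117 + sqrt(17)) = -27 + sqrt(17)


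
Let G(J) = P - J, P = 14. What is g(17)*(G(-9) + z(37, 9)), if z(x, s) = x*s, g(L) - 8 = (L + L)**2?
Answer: 414384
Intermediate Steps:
G(J) = 14 - J
g(L) = 8 + 4*L**2 (g(L) = 8 + (L + L)**2 = 8 + (2*L)**2 = 8 + 4*L**2)
z(x, s) = s*x
g(17)*(G(-9) + z(37, 9)) = (8 + 4*17**2)*((14 - 1*(-9)) + 9*37) = (8 + 4*289)*((14 + 9) + 333) = (8 + 1156)*(23 + 333) = 1164*356 = 414384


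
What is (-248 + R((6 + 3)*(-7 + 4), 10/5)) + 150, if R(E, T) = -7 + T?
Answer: -103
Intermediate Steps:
(-248 + R((6 + 3)*(-7 + 4), 10/5)) + 150 = (-248 + (-7 + 10/5)) + 150 = (-248 + (-7 + 10*(⅕))) + 150 = (-248 + (-7 + 2)) + 150 = (-248 - 5) + 150 = -253 + 150 = -103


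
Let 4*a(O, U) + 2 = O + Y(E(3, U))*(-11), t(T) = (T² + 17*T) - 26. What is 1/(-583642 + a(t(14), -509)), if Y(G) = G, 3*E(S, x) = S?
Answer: -4/2334173 ≈ -1.7137e-6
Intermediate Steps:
E(S, x) = S/3
t(T) = -26 + T² + 17*T
a(O, U) = -13/4 + O/4 (a(O, U) = -½ + (O + ((⅓)*3)*(-11))/4 = -½ + (O + 1*(-11))/4 = -½ + (O - 11)/4 = -½ + (-11 + O)/4 = -½ + (-11/4 + O/4) = -13/4 + O/4)
1/(-583642 + a(t(14), -509)) = 1/(-583642 + (-13/4 + (-26 + 14² + 17*14)/4)) = 1/(-583642 + (-13/4 + (-26 + 196 + 238)/4)) = 1/(-583642 + (-13/4 + (¼)*408)) = 1/(-583642 + (-13/4 + 102)) = 1/(-583642 + 395/4) = 1/(-2334173/4) = -4/2334173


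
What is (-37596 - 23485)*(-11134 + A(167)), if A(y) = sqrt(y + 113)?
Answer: 680075854 - 122162*sqrt(70) ≈ 6.7905e+8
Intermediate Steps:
A(y) = sqrt(113 + y)
(-37596 - 23485)*(-11134 + A(167)) = (-37596 - 23485)*(-11134 + sqrt(113 + 167)) = -61081*(-11134 + sqrt(280)) = -61081*(-11134 + 2*sqrt(70)) = 680075854 - 122162*sqrt(70)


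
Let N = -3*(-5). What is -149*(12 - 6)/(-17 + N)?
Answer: 447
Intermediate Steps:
N = 15
-149*(12 - 6)/(-17 + N) = -149*(12 - 6)/(-17 + 15) = -894/(-2) = -894*(-1)/2 = -149*(-3) = 447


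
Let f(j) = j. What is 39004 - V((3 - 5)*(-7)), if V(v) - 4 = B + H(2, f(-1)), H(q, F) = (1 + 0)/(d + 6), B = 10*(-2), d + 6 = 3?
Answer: 117059/3 ≈ 39020.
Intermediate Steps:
d = -3 (d = -6 + 3 = -3)
B = -20
H(q, F) = ⅓ (H(q, F) = (1 + 0)/(-3 + 6) = 1/3 = 1*(⅓) = ⅓)
V(v) = -47/3 (V(v) = 4 + (-20 + ⅓) = 4 - 59/3 = -47/3)
39004 - V((3 - 5)*(-7)) = 39004 - 1*(-47/3) = 39004 + 47/3 = 117059/3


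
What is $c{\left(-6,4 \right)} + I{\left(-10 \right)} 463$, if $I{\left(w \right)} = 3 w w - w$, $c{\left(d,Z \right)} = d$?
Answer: $143524$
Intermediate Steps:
$I{\left(w \right)} = - w + 3 w^{2}$ ($I{\left(w \right)} = 3 w^{2} - w = - w + 3 w^{2}$)
$c{\left(-6,4 \right)} + I{\left(-10 \right)} 463 = -6 + - 10 \left(-1 + 3 \left(-10\right)\right) 463 = -6 + - 10 \left(-1 - 30\right) 463 = -6 + \left(-10\right) \left(-31\right) 463 = -6 + 310 \cdot 463 = -6 + 143530 = 143524$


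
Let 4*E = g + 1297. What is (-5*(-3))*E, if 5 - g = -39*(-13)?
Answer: 11925/4 ≈ 2981.3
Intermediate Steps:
g = -502 (g = 5 - (-39)*(-13) = 5 - 1*507 = 5 - 507 = -502)
E = 795/4 (E = (-502 + 1297)/4 = (¼)*795 = 795/4 ≈ 198.75)
(-5*(-3))*E = -5*(-3)*(795/4) = 15*(795/4) = 11925/4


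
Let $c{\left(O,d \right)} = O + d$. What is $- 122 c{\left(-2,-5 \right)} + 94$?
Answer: $948$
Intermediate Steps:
$- 122 c{\left(-2,-5 \right)} + 94 = - 122 \left(-2 - 5\right) + 94 = \left(-122\right) \left(-7\right) + 94 = 854 + 94 = 948$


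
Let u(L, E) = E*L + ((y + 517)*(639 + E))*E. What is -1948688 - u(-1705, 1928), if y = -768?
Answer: 1243581728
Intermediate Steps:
u(L, E) = E*L + E*(-160389 - 251*E) (u(L, E) = E*L + ((-768 + 517)*(639 + E))*E = E*L + (-251*(639 + E))*E = E*L + (-160389 - 251*E)*E = E*L + E*(-160389 - 251*E))
-1948688 - u(-1705, 1928) = -1948688 - 1928*(-160389 - 1705 - 251*1928) = -1948688 - 1928*(-160389 - 1705 - 483928) = -1948688 - 1928*(-646022) = -1948688 - 1*(-1245530416) = -1948688 + 1245530416 = 1243581728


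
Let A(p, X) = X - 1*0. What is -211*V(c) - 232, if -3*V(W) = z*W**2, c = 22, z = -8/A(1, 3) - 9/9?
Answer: -1125452/9 ≈ -1.2505e+5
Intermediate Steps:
A(p, X) = X (A(p, X) = X + 0 = X)
z = -11/3 (z = -8/3 - 9/9 = -8*1/3 - 9*1/9 = -8/3 - 1 = -11/3 ≈ -3.6667)
V(W) = 11*W**2/9 (V(W) = -(-11)*W**2/9 = 11*W**2/9)
-211*V(c) - 232 = -2321*22**2/9 - 232 = -2321*484/9 - 232 = -211*5324/9 - 232 = -1123364/9 - 232 = -1125452/9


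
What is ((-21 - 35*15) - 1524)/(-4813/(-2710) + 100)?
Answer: -5609700/275813 ≈ -20.339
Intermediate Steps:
((-21 - 35*15) - 1524)/(-4813/(-2710) + 100) = ((-21 - 525) - 1524)/(-4813*(-1/2710) + 100) = (-546 - 1524)/(4813/2710 + 100) = -2070/275813/2710 = -2070*2710/275813 = -5609700/275813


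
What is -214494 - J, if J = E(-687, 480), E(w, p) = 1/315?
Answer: -67565611/315 ≈ -2.1449e+5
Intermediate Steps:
E(w, p) = 1/315
J = 1/315 ≈ 0.0031746
-214494 - J = -214494 - 1*1/315 = -214494 - 1/315 = -67565611/315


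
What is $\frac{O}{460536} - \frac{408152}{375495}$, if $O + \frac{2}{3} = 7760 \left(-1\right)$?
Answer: $- \frac{95441390501}{86464482660} \approx -1.1038$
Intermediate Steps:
$O = - \frac{23282}{3}$ ($O = - \frac{2}{3} + 7760 \left(-1\right) = - \frac{2}{3} - 7760 = - \frac{23282}{3} \approx -7760.7$)
$\frac{O}{460536} - \frac{408152}{375495} = - \frac{23282}{3 \cdot 460536} - \frac{408152}{375495} = \left(- \frac{23282}{3}\right) \frac{1}{460536} - \frac{408152}{375495} = - \frac{11641}{690804} - \frac{408152}{375495} = - \frac{95441390501}{86464482660}$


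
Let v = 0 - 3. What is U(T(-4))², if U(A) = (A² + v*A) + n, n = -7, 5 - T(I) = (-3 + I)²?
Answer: 4247721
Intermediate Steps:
T(I) = 5 - (-3 + I)²
v = -3
U(A) = -7 + A² - 3*A (U(A) = (A² - 3*A) - 7 = -7 + A² - 3*A)
U(T(-4))² = (-7 + (5 - (-3 - 4)²)² - 3*(5 - (-3 - 4)²))² = (-7 + (5 - 1*(-7)²)² - 3*(5 - 1*(-7)²))² = (-7 + (5 - 1*49)² - 3*(5 - 1*49))² = (-7 + (5 - 49)² - 3*(5 - 49))² = (-7 + (-44)² - 3*(-44))² = (-7 + 1936 + 132)² = 2061² = 4247721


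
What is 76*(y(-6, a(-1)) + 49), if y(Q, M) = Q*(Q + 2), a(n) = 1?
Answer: 5548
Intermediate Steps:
y(Q, M) = Q*(2 + Q)
76*(y(-6, a(-1)) + 49) = 76*(-6*(2 - 6) + 49) = 76*(-6*(-4) + 49) = 76*(24 + 49) = 76*73 = 5548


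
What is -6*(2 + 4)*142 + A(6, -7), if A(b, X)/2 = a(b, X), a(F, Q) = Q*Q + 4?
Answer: -5006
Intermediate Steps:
a(F, Q) = 4 + Q² (a(F, Q) = Q² + 4 = 4 + Q²)
A(b, X) = 8 + 2*X² (A(b, X) = 2*(4 + X²) = 8 + 2*X²)
-6*(2 + 4)*142 + A(6, -7) = -6*(2 + 4)*142 + (8 + 2*(-7)²) = -6*6*142 + (8 + 2*49) = -36*142 + (8 + 98) = -5112 + 106 = -5006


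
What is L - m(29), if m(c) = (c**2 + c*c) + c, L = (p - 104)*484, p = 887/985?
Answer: -50836987/985 ≈ -51611.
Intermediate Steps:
p = 887/985 (p = 887*(1/985) = 887/985 ≈ 0.90051)
L = -49151652/985 (L = (887/985 - 104)*484 = -101553/985*484 = -49151652/985 ≈ -49900.)
m(c) = c + 2*c**2 (m(c) = (c**2 + c**2) + c = 2*c**2 + c = c + 2*c**2)
L - m(29) = -49151652/985 - 29*(1 + 2*29) = -49151652/985 - 29*(1 + 58) = -49151652/985 - 29*59 = -49151652/985 - 1*1711 = -49151652/985 - 1711 = -50836987/985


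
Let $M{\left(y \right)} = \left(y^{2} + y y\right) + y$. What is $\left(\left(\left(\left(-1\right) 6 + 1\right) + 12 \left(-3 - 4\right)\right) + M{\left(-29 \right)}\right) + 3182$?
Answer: $4746$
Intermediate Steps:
$M{\left(y \right)} = y + 2 y^{2}$ ($M{\left(y \right)} = \left(y^{2} + y^{2}\right) + y = 2 y^{2} + y = y + 2 y^{2}$)
$\left(\left(\left(\left(-1\right) 6 + 1\right) + 12 \left(-3 - 4\right)\right) + M{\left(-29 \right)}\right) + 3182 = \left(\left(\left(\left(-1\right) 6 + 1\right) + 12 \left(-3 - 4\right)\right) - 29 \left(1 + 2 \left(-29\right)\right)\right) + 3182 = \left(\left(\left(-6 + 1\right) + 12 \left(-3 - 4\right)\right) - 29 \left(1 - 58\right)\right) + 3182 = \left(\left(-5 + 12 \left(-7\right)\right) - -1653\right) + 3182 = \left(\left(-5 - 84\right) + 1653\right) + 3182 = \left(-89 + 1653\right) + 3182 = 1564 + 3182 = 4746$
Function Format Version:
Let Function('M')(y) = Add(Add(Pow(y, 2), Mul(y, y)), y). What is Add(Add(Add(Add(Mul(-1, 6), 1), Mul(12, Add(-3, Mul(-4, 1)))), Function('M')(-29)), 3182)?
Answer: 4746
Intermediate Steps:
Function('M')(y) = Add(y, Mul(2, Pow(y, 2))) (Function('M')(y) = Add(Add(Pow(y, 2), Pow(y, 2)), y) = Add(Mul(2, Pow(y, 2)), y) = Add(y, Mul(2, Pow(y, 2))))
Add(Add(Add(Add(Mul(-1, 6), 1), Mul(12, Add(-3, Mul(-4, 1)))), Function('M')(-29)), 3182) = Add(Add(Add(Add(Mul(-1, 6), 1), Mul(12, Add(-3, Mul(-4, 1)))), Mul(-29, Add(1, Mul(2, -29)))), 3182) = Add(Add(Add(Add(-6, 1), Mul(12, Add(-3, -4))), Mul(-29, Add(1, -58))), 3182) = Add(Add(Add(-5, Mul(12, -7)), Mul(-29, -57)), 3182) = Add(Add(Add(-5, -84), 1653), 3182) = Add(Add(-89, 1653), 3182) = Add(1564, 3182) = 4746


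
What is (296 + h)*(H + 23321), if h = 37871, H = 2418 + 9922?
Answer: 1361073387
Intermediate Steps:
H = 12340
(296 + h)*(H + 23321) = (296 + 37871)*(12340 + 23321) = 38167*35661 = 1361073387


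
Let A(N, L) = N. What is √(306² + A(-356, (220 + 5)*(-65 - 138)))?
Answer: 4*√5830 ≈ 305.42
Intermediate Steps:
√(306² + A(-356, (220 + 5)*(-65 - 138))) = √(306² - 356) = √(93636 - 356) = √93280 = 4*√5830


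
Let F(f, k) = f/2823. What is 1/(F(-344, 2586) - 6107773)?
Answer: -2823/17242243523 ≈ -1.6373e-7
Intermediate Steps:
F(f, k) = f/2823 (F(f, k) = f*(1/2823) = f/2823)
1/(F(-344, 2586) - 6107773) = 1/((1/2823)*(-344) - 6107773) = 1/(-344/2823 - 6107773) = 1/(-17242243523/2823) = -2823/17242243523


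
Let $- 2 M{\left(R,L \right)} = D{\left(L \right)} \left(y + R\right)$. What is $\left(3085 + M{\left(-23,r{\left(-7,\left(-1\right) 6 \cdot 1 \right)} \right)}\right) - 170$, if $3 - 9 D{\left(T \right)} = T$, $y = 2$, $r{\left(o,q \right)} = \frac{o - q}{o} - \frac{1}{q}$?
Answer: $\frac{105053}{36} \approx 2918.1$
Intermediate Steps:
$r{\left(o,q \right)} = - \frac{1}{q} + \frac{o - q}{o}$ ($r{\left(o,q \right)} = \frac{o - q}{o} - \frac{1}{q} = - \frac{1}{q} + \frac{o - q}{o}$)
$D{\left(T \right)} = \frac{1}{3} - \frac{T}{9}$
$M{\left(R,L \right)} = - \frac{\left(2 + R\right) \left(\frac{1}{3} - \frac{L}{9}\right)}{2}$ ($M{\left(R,L \right)} = - \frac{\left(\frac{1}{3} - \frac{L}{9}\right) \left(2 + R\right)}{2} = - \frac{\left(2 + R\right) \left(\frac{1}{3} - \frac{L}{9}\right)}{2}$)
$\left(3085 + M{\left(-23,r{\left(-7,\left(-1\right) 6 \cdot 1 \right)} \right)}\right) - 170 = \left(3085 + \frac{\left(-3 - \left(-1 + \frac{1}{\left(-1\right) 6 \cdot 1} + \frac{\left(-1\right) 6 \cdot 1}{-7}\right)\right) \left(2 - 23\right)}{18}\right) - 170 = \left(3085 + \frac{1}{18} \left(-3 - \left(-1 + \frac{1}{\left(-6\right) 1} + \left(-6\right) 1 \left(- \frac{1}{7}\right)\right)\right) \left(-21\right)\right) - 170 = \left(3085 + \frac{1}{18} \left(-3 - \left(- \frac{7}{6} + \frac{6}{7}\right)\right) \left(-21\right)\right) - 170 = \left(3085 + \frac{1}{18} \left(-3 - - \frac{13}{42}\right) \left(-21\right)\right) - 170 = \left(3085 + \frac{1}{18} \left(-3 + \left(1 + \frac{1}{6} - \frac{6}{7}\right)\right) \left(-21\right)\right) - 170 = \left(3085 + \frac{1}{18} \left(-3 + \frac{13}{42}\right) \left(-21\right)\right) - 170 = \left(3085 + \frac{1}{18} \left(- \frac{113}{42}\right) \left(-21\right)\right) - 170 = \left(3085 + \frac{113}{36}\right) - 170 = \frac{111173}{36} - 170 = \frac{105053}{36}$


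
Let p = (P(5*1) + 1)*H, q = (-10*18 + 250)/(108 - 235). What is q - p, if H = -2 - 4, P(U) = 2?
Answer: 2216/127 ≈ 17.449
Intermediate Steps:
q = -70/127 (q = (-180 + 250)/(-127) = 70*(-1/127) = -70/127 ≈ -0.55118)
H = -6
p = -18 (p = (2 + 1)*(-6) = 3*(-6) = -18)
q - p = -70/127 - 1*(-18) = -70/127 + 18 = 2216/127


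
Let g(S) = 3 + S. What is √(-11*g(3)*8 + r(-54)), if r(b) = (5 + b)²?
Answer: √1873 ≈ 43.278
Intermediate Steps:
√(-11*g(3)*8 + r(-54)) = √(-11*(3 + 3)*8 + (5 - 54)²) = √(-11*6*8 + (-49)²) = √(-66*8 + 2401) = √(-528 + 2401) = √1873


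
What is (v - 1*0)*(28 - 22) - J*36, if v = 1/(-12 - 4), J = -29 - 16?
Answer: 12957/8 ≈ 1619.6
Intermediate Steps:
J = -45
v = -1/16 (v = 1/(-16) = -1/16 ≈ -0.062500)
(v - 1*0)*(28 - 22) - J*36 = (-1/16 - 1*0)*(28 - 22) - (-45)*36 = (-1/16 + 0)*6 - 1*(-1620) = -1/16*6 + 1620 = -3/8 + 1620 = 12957/8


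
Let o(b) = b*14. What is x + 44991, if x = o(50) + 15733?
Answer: 61424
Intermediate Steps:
o(b) = 14*b
x = 16433 (x = 14*50 + 15733 = 700 + 15733 = 16433)
x + 44991 = 16433 + 44991 = 61424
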